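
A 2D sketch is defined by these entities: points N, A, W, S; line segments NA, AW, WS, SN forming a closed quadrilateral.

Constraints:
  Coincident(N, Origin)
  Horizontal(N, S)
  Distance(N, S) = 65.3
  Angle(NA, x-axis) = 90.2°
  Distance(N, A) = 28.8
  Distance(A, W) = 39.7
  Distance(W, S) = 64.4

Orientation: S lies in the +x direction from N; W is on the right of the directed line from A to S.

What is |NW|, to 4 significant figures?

11.01

Checks: |AW| = 39.70 ✓; |WS| = 64.40 ✓.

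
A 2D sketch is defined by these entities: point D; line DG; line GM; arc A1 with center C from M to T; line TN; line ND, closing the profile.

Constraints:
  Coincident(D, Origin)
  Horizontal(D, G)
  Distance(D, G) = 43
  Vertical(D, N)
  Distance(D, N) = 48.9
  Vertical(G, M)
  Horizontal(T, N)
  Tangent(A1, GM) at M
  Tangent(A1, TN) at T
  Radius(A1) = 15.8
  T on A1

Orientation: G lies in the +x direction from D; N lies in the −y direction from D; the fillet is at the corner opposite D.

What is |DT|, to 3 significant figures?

56.0

The virtual corner opposite D is at (43.0, -48.9). A1 meets GM tangentially, so CM is at right angles to GM and since A1 is tangent to TN there, CT ⟂ TN, with radius 15.8, so the center C sits 15.8 in from both sides at C = (27.2, -33.1). That places the tangent points at M = (43.0, -33.1) on GM and T = (27.2, -48.9) on TN. Then |DT| = |T − D| = 56.0.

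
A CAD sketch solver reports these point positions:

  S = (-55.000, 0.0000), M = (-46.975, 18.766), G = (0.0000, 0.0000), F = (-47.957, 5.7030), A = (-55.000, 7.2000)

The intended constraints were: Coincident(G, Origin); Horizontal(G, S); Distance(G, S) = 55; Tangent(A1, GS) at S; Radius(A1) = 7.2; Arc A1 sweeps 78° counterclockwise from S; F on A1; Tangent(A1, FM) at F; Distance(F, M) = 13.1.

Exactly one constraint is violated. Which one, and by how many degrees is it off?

Tangent(A1, FM) at F — off by 7.70°.

G = (0.00, 0.00) ✓; G.y = 0.00, S.y = 0.00 ✓; |GS| = 55.00 ✓; ∠(AS, SG) = 90.00° ✓; |AS| = 7.200 ✓; bearing(A→F) − bearing(A→S) = 78.00° ✓; |AF| = 7.200 ✓; ∠(AF, FM) = 82.30° ✗; |FM| = 13.10 ✓.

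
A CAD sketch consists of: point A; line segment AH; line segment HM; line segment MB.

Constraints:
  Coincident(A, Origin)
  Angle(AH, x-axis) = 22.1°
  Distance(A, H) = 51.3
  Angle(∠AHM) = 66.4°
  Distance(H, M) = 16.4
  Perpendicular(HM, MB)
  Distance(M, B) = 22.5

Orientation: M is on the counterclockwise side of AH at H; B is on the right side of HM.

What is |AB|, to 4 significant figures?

69.63

∠AHM = 66.4°, so HM runs at 22.1° + (180° − 66.4°) = 135.7° from the x-axis; with |HM| = 16.4, M = H + 16.4·(cos 135.7°, sin 135.7°) = (35.79, 30.75). HM ⟂ MB; with |MB| = 22.5 on the right of HM, B = M + 22.5·(0.6984, 0.7157) = (51.51, 46.86). Then |AB| = |B − A| = 69.63.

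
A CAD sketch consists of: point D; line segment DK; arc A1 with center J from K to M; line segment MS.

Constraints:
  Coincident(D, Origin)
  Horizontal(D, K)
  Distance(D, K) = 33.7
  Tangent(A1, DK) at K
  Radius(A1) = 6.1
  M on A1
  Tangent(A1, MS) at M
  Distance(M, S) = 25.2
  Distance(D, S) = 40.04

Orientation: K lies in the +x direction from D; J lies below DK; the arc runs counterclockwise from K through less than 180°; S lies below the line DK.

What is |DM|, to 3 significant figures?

28.2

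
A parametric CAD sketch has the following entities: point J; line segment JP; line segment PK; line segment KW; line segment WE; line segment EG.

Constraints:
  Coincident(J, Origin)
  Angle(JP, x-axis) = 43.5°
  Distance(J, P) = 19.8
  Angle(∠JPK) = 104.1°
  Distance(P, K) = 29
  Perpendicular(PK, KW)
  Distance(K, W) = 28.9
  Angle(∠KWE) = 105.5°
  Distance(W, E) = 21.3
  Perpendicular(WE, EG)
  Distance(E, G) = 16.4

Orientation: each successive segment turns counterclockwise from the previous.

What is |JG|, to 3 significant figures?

8.93

J is at the origin; JP runs at 43.5° with length 19.8, so P = (14.4, 13.6). ∠JPK = 104.1° gives PK at 119° from the x-axis; with |PK| = 29.0, K = (0.126, 38.9). PK is perpendicular to KW, so KW runs at -151°; with |KW| = 28.9, W = (-25.1, 24.7). ∠KWE = 105.5° gives WE at -76.1° from the x-axis; with |WE| = 21.3, E = (-19.9, 4.03). WE is perpendicular to EG, so EG runs at 13.9°; with |EG| = 16.4, G = (-4.02, 7.97). Then |JG| = |G − J| = 8.93.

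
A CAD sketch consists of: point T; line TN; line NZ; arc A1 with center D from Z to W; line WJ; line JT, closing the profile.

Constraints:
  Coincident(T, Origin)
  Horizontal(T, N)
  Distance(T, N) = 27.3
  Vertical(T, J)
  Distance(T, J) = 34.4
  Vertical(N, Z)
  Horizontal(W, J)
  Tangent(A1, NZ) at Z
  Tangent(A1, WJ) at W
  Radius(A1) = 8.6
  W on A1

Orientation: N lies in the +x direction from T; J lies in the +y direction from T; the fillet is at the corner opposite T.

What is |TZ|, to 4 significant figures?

37.56

The virtual corner opposite T is at (27.30, 34.40). The tangent condition forces DZ to be normal to NZ and A1 meets WJ tangentially, so DW is at right angles to WJ, with radius 8.6, so the center D sits 8.6 in from both sides at D = (18.70, 25.80). That places the tangent points at Z = (27.30, 25.80) on NZ and W = (18.70, 34.40) on WJ. Then |TZ| = |Z − T| = 37.56.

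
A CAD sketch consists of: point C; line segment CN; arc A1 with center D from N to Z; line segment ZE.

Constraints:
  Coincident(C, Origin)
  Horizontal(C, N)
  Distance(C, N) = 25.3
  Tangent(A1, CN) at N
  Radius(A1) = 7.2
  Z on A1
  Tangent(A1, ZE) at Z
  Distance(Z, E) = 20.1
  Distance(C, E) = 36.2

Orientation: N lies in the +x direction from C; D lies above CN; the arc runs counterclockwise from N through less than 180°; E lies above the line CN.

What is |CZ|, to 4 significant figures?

33.39

Checks: |DZ| = 7.200 ✓; ∠(DZ, ZE) = 90.00° ✓; |ZE| = 20.10 ✓; |CE| = 36.20 ✓.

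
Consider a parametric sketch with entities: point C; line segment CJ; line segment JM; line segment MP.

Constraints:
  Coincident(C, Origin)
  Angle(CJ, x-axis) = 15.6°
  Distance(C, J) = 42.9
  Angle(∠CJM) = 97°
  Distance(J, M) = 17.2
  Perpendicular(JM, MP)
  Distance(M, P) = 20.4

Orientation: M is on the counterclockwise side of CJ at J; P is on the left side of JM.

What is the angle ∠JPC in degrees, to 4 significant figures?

94.55°

C is at the origin; CJ runs at 15.6° with length 42.9, so J = 42.9·(cos 15.6°, sin 15.6°) = (41.32, 11.54). ∠CJM = 97.0°, so JM runs at 15.6° + (180° − 97.0°) = 98.60° from the x-axis; with |JM| = 17.2, M = J + 17.2·(cos 98.60°, sin 98.60°) = (38.75, 28.54). JM is perpendicular to MP; with |MP| = 20.4 on the left of JM, P = M + 20.4·(-0.9888, -0.1495) = (18.58, 25.49). Then cos ∠JPC = PJ·PC / (|PJ||PC|), giving 94.55°.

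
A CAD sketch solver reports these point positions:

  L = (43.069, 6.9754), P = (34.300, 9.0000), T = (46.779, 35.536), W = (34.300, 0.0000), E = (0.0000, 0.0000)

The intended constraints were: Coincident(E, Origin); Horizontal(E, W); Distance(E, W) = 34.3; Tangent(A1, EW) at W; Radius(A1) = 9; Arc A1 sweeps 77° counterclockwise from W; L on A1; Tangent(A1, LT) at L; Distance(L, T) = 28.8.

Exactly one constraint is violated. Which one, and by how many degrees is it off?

Tangent(A1, LT) at L — off by 5.60°.

E = (0.00, 0.00) ✓; E.y = 0.00, W.y = 0.00 ✓; |EW| = 34.30 ✓; ∠(PW, WE) = 90.00° ✓; |PW| = 9.000 ✓; bearing(P→L) − bearing(P→W) = 77.00° ✓; |PL| = 9.000 ✓; ∠(PL, LT) = 84.40° ✗; |LT| = 28.80 ✓.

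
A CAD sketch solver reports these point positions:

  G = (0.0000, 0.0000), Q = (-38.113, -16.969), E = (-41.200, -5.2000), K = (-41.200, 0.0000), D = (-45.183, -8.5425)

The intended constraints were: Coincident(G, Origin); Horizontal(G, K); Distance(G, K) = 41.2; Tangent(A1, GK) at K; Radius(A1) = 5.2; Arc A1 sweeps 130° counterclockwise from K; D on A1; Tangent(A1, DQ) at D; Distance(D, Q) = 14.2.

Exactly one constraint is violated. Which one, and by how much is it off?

Distance(D, Q) = 14.2 — off by 3.20.

G = (0.00, 0.00) ✓; G.y = 0.00, K.y = 0.00 ✓; |GK| = 41.20 ✓; ∠(EK, KG) = 90.00° ✓; |EK| = 5.200 ✓; bearing(E→D) − bearing(E→K) = 130.0° ✓; |ED| = 5.200 ✓; ∠(ED, DQ) = 90.01° ✓; |DQ| = 11.00 ✗.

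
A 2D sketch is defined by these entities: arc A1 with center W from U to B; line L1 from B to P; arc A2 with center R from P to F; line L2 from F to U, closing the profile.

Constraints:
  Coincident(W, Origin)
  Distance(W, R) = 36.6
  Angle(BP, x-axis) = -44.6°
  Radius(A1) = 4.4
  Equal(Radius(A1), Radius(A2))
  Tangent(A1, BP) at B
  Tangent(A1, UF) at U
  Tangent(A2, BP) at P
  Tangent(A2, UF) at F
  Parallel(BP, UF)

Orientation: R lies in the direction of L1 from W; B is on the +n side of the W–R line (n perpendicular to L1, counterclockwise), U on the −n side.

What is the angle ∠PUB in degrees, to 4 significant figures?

76.48°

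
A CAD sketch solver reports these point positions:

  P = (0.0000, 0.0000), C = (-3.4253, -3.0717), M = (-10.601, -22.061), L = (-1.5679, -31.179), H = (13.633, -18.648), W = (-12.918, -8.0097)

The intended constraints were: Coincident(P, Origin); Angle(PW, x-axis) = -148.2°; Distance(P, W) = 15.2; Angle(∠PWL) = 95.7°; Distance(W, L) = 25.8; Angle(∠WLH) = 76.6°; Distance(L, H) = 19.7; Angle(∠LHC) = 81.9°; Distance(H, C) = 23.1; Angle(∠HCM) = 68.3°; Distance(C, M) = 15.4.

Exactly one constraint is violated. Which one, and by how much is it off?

Distance(C, M) = 15.4 — off by 4.90.

P = (0.00, 0.00) ✓; PW at -148.2° ✓; |PW| = 15.20 ✓; ∠PWL = 95.70° ✓; |WL| = 25.80 ✓; ∠WLH = 76.60° ✓; |LH| = 19.70 ✓; ∠LHC = 81.90° ✓; |HC| = 23.10 ✓; ∠HCM = 68.30° ✓; |CM| = 20.30 ✗.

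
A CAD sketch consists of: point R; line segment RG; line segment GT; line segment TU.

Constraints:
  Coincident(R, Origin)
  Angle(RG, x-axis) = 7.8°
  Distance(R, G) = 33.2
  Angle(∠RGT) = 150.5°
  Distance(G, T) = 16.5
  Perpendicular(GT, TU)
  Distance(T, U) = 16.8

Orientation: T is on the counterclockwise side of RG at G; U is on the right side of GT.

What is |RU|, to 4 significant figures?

56.21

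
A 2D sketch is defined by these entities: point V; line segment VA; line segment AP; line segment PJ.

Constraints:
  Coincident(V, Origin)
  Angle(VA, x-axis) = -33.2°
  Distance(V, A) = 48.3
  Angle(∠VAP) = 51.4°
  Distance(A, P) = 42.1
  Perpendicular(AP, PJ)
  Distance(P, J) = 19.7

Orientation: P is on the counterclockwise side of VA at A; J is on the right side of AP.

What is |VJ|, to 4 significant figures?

58.68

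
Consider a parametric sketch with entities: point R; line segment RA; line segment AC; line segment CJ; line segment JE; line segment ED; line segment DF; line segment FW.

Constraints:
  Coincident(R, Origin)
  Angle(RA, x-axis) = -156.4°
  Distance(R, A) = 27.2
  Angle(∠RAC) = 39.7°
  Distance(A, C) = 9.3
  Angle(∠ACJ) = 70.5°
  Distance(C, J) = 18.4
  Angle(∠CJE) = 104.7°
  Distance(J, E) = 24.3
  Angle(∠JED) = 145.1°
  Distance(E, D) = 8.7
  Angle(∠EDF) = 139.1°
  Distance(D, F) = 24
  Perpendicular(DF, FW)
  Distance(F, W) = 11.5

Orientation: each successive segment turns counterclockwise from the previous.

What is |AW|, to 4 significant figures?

25.74

R is at the origin; RA runs at -156.4° with length 27.2, so A = (-24.93, -10.89). ∠RAC = 39.7° gives AC at -16.10° from the x-axis; with |AC| = 9.3, C = (-15.99, -13.47). ∠ACJ = 70.5° gives CJ at 93.40° from the x-axis; with |CJ| = 18.4, J = (-17.08, 4.899). ∠CJE = 104.7° gives JE at 168.7° from the x-axis; with |JE| = 24.3, E = (-40.91, 9.661). ∠JED = 145.1° gives ED at -156.4° from the x-axis; with |ED| = 8.7, D = (-48.88, 6.178). ∠EDF = 139.1° gives DF at -115.5° from the x-axis; with |DF| = 24.0, F = (-59.21, -15.48). The perpendicularity gives FW at right angles to DF, so FW runs at -25.50°; with |FW| = 11.5, W = (-48.83, -20.44). Then |AW| = |W − A| = 25.74.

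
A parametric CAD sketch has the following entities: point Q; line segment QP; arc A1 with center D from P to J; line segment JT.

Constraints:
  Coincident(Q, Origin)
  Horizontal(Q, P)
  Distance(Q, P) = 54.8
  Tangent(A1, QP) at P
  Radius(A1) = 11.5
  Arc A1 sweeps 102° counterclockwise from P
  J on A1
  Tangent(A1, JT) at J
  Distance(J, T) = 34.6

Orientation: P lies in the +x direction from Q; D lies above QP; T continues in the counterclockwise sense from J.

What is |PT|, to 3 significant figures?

47.9

On A1, P sits at bearing -90° from D; a 102° counterclockwise sweep puts J at bearing 12°, so J = D + 11.5·(cos 12°, sin 12°) = (66.0, 13.9). A1 meets JT tangentially, so DJ is at right angles to JT, so JT runs along (−sin 12°, cos 12°); with |JT| = 34.6, T = (58.9, 47.7). Then |PT| = |T − P| = 47.9.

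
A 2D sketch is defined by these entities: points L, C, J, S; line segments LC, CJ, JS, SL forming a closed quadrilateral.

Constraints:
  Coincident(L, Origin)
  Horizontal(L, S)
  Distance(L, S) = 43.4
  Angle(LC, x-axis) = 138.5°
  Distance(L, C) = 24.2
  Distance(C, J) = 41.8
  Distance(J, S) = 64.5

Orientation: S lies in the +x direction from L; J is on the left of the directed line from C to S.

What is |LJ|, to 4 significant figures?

51.49

Checks: |CJ| = 41.80 ✓; |JS| = 64.50 ✓.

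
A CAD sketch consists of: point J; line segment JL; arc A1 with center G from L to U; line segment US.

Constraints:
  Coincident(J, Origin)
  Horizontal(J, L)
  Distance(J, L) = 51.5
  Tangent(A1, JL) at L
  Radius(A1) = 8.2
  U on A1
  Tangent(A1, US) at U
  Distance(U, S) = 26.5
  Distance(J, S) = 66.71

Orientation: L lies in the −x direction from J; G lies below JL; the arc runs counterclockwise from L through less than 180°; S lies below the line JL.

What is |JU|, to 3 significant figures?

60.3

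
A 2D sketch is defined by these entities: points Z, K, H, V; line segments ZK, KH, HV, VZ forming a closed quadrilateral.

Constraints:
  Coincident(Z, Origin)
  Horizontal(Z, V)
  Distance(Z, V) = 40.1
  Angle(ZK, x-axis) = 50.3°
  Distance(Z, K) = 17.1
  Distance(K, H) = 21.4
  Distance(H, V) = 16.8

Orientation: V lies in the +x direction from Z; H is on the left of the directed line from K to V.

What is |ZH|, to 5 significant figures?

35.512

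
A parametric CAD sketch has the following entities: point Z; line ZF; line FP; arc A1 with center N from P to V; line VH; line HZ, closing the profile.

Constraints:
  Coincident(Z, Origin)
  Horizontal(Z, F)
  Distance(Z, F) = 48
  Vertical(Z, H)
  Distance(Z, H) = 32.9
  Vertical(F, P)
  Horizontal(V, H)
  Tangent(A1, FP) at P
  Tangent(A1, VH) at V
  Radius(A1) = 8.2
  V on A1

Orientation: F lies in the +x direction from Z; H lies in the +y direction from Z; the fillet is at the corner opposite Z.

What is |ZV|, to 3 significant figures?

51.6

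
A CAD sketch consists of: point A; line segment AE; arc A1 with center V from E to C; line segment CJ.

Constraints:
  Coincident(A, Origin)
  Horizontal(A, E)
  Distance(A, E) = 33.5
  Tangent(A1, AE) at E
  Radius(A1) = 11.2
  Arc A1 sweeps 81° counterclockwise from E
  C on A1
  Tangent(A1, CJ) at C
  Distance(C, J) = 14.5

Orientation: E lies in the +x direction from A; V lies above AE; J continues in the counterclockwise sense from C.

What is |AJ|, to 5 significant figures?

52.517

On A1, E sits at bearing -90° from V; an 81° counterclockwise sweep puts C at bearing -9°, so C = V + 11.2·(cos -9°, sin -9°) = (44.562, 9.4479). A1 meets CJ tangentially, so VC is at right angles to CJ, so CJ runs along (−sin -9°, cos -9°); with |CJ| = 14.5, J = (46.830, 23.769). Then |AJ| = |J − A| = 52.517.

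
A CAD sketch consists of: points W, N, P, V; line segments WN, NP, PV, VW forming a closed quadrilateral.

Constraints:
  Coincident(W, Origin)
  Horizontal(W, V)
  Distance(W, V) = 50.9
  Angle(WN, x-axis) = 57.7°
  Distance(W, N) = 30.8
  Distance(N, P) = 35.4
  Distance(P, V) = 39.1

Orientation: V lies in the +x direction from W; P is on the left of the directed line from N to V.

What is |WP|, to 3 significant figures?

63.0

Checks: |NP| = 35.40 ✓; |PV| = 39.10 ✓.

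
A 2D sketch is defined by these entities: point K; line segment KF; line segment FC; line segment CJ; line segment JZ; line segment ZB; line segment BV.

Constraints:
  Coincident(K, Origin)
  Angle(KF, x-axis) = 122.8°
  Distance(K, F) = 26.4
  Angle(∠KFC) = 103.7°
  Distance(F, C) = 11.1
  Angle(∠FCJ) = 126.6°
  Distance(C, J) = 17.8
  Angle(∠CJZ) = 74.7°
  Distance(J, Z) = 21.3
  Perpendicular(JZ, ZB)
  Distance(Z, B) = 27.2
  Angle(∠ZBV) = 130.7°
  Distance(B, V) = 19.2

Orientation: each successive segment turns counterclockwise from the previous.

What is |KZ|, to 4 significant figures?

8.891

∠FCJ = 126.6° gives CJ at -107.5° from the x-axis; with |CJ| = 17.8, J = (-30.14, 1.583). ∠CJZ = 74.7° gives JZ at -2.200° from the x-axis; with |JZ| = 21.3, Z = (-8.858, 0.7650). Then |KZ| = |Z − K| = 8.891.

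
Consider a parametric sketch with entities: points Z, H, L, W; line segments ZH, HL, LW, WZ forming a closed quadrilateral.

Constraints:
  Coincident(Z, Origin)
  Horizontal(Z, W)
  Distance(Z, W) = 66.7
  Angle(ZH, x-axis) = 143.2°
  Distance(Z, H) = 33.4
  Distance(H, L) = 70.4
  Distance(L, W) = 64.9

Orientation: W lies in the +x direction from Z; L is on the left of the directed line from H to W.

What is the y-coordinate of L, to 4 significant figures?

55.94

Z is at the origin; Z and W share the same y with |ZW| = 66.7 and W in +x, so W = (66.7, 0). ZH runs at 143.2° with |ZH| = 33.4, so H = (-26.74, 20.01). L is determined by |HL| = 70.4 and |LW| = 64.9 together: it lies at the intersection of circle(H, 70.4) and circle(W, 64.9). With |HW| = 95.56, the foot of the radical line on HW is 51.67 from H and the perpendicular offset is √(70.4² − 51.67²) = 47.81. Taking the left-of-HW solution: L = (33.79, 55.94).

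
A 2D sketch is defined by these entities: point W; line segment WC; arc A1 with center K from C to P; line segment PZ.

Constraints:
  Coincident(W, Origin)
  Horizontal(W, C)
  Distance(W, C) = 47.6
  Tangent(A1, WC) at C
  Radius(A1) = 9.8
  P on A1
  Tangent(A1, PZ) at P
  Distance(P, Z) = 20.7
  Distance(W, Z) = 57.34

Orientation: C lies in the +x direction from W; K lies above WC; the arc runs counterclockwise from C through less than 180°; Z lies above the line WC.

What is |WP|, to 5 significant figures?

58.122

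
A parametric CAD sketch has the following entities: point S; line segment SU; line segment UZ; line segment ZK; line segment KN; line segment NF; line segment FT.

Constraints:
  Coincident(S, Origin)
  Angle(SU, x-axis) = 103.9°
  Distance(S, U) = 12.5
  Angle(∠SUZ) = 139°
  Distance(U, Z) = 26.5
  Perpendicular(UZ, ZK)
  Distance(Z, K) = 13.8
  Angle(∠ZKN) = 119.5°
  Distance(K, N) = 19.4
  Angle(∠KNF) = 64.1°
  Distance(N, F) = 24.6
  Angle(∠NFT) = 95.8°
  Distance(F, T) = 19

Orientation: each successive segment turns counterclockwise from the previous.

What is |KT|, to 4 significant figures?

18.10

S is at the origin; SU runs at 103.9° with length 12.5, so U = (-3.003, 12.13). ∠SUZ = 139.0° gives UZ at 144.9° from the x-axis; with |UZ| = 26.5, Z = (-24.68, 27.37). UZ ⟂ ZK, so ZK runs at -125.1°; with |ZK| = 13.8, K = (-32.62, 16.08). ∠ZKN = 119.5° gives KN at -64.60° from the x-axis; with |KN| = 19.4, N = (-24.30, -1.444). ∠KNF = 64.1° gives NF at 51.30° from the x-axis; with |NF| = 24.6, F = (-8.917, 17.76). ∠NFT = 95.8° gives FT at 135.5° from the x-axis; with |FT| = 19.0, T = (-22.47, 31.07). Then |KT| = |T − K| = 18.10.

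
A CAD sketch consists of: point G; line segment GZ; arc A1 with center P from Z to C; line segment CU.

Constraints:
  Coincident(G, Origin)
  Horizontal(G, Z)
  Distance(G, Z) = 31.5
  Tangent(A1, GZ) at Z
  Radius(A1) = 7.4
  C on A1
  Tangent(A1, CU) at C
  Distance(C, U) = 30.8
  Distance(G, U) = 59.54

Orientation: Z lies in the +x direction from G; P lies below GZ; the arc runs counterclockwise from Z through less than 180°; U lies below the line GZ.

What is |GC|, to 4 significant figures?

29.40

Checks: G = (0.00, 0.00) ✓; |PC| = 7.400 ✓; ∠(PC, CU) = 90.00° ✓; |CU| = 30.80 ✓; |GU| = 59.54 ✓.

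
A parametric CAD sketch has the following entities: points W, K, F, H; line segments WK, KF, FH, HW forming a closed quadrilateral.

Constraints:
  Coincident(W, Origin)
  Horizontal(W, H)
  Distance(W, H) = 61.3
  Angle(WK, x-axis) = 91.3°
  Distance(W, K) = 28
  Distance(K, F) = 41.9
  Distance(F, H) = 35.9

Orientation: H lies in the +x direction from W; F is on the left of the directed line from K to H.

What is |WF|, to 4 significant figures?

50.85

Checks: |KF| = 41.90 ✓; |FH| = 35.90 ✓.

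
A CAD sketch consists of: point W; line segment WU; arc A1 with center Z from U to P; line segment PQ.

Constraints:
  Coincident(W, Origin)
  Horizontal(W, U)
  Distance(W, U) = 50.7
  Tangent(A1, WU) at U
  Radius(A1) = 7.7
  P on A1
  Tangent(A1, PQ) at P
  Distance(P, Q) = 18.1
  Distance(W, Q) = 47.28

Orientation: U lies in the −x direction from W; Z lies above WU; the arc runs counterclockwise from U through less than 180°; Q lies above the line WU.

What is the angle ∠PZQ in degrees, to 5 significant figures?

66.954°

W is at the origin; W and U share the same y with |WU| = 50.7 and U on the −x side, so U = (-50.700, 0.0000). Tangency of A1 to WU means the radius ZU is perpendicular to WU, so Z = U + (0, 7.7) = (-50.700, 7.7000). Since ZP ⟂ PQ (tangency), |ZQ| = √(7.7² + 18.1²) = 19.670 regardless of where P sits on A1. So Q lies on both circle(W, 47.28) and circle(Z, 19.670); the above-WU intersection is Q = (-40.446, 24.485). P is the foot of the tangent from Q: P = (-43.082, 6.5785).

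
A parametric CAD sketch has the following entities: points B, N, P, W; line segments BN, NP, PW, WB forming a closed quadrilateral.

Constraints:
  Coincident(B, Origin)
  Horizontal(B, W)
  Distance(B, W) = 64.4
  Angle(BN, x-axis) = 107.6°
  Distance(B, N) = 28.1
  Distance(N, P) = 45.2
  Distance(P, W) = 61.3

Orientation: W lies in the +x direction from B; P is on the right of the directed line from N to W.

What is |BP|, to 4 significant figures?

17.10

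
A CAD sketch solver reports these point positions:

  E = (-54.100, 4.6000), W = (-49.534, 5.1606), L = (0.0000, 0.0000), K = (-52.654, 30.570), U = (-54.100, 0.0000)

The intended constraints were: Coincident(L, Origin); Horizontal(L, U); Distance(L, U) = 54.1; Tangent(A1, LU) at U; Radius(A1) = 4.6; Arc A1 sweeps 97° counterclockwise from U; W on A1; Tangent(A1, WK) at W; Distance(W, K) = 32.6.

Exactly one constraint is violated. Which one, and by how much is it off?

Distance(W, K) = 32.6 — off by 7.00.

L = (0.00, 0.00) ✓; L.y = 0.00, U.y = 0.00 ✓; |LU| = 54.10 ✓; ∠(EU, UL) = 90.00° ✓; |EU| = 4.600 ✓; bearing(E→W) − bearing(E→U) = 97.00° ✓; |EW| = 4.600 ✓; ∠(EW, WK) = 90.00° ✓; |WK| = 25.60 ✗.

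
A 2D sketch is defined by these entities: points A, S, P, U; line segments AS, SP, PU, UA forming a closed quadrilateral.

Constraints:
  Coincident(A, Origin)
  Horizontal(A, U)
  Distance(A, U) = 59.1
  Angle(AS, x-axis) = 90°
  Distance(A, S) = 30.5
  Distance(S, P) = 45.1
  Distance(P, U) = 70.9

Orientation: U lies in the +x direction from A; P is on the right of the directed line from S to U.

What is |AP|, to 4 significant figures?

17.01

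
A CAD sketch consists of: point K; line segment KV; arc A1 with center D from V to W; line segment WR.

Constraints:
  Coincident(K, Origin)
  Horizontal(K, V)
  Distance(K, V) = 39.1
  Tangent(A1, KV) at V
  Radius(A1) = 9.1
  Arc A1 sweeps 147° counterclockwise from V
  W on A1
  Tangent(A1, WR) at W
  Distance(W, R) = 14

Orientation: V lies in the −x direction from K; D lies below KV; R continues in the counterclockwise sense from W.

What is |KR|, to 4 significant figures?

40.47

On A1, V sits at bearing 90° from D; a 147° counterclockwise sweep puts W at bearing 237°, so W = D + 9.1·(cos 237°, sin 237°) = (-44.06, -16.73). A1 meets WR tangentially, so DW is at right angles to WR, so WR runs along (−sin 237°, cos 237°); with |WR| = 14.0, R = (-32.31, -24.36). Then |KR| = |R − K| = 40.47.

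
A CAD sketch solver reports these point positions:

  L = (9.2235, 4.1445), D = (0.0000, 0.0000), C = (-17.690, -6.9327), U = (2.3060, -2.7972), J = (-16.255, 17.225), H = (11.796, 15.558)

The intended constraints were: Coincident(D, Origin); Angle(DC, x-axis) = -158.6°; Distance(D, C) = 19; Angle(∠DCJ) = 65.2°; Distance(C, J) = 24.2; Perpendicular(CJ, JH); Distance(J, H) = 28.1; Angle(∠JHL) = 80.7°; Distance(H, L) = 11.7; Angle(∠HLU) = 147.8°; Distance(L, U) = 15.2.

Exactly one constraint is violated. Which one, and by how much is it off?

Distance(L, U) = 15.2 — off by 5.40.

D = (0.00, 0.00) ✓; DC at -158.6° ✓; |DC| = 19.00 ✓; ∠DCJ = 65.20° ✓; |CJ| = 24.20 ✓; ∠(CJ, JH) = 90.00° ✓; |JH| = 28.10 ✓; ∠JHL = 80.70° ✓; |HL| = 11.70 ✓; ∠HLU = 147.8° ✓; |LU| = 9.800 ✗.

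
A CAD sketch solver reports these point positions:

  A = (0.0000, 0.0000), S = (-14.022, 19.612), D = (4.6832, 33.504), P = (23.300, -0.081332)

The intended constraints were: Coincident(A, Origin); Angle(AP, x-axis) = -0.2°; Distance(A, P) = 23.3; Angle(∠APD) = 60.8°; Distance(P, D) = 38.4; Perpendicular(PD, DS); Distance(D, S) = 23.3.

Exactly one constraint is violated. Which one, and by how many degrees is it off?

Perpendicular(PD, DS) — off by 7.60°.

A = (0.00, 0.00) ✓; AP at -0.2000° ✓; |AP| = 23.30 ✓; ∠APD = 60.80° ✓; |PD| = 38.40 ✓; ∠(PD, DS) = 97.60° ✗; |DS| = 23.30 ✓.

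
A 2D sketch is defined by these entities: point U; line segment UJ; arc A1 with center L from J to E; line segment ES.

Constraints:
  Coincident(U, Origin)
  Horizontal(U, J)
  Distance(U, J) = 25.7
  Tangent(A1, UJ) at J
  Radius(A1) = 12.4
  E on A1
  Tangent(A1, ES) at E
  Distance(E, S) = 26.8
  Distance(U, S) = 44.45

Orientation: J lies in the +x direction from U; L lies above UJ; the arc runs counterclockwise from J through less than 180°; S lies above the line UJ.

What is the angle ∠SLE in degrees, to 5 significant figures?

65.171°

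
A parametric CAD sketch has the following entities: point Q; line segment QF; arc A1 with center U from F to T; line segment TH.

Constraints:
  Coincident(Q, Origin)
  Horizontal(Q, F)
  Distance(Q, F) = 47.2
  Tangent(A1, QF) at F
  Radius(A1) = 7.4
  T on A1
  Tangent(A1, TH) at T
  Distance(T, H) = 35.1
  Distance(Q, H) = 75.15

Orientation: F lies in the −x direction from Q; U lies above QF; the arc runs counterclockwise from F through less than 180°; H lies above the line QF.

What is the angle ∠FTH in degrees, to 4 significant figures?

114.8°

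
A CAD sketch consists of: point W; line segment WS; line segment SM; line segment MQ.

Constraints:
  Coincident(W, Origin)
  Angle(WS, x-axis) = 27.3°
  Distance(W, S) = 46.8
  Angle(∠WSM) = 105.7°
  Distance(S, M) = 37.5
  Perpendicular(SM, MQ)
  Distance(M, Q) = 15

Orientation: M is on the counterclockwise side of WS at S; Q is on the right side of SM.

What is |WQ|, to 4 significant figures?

78.25

∠WSM = 105.7°, so SM runs at 27.3° + (180° − 105.7°) = 101.6° from the x-axis; with |SM| = 37.5, M = S + 37.5·(cos 101.6°, sin 101.6°) = (34.05, 58.20). The perpendicularity gives MQ at right angles to SM; with |MQ| = 15.0 on the right of SM, Q = M + 15.0·(0.9796, 0.2011) = (48.74, 61.22). Then |WQ| = |Q − W| = 78.25.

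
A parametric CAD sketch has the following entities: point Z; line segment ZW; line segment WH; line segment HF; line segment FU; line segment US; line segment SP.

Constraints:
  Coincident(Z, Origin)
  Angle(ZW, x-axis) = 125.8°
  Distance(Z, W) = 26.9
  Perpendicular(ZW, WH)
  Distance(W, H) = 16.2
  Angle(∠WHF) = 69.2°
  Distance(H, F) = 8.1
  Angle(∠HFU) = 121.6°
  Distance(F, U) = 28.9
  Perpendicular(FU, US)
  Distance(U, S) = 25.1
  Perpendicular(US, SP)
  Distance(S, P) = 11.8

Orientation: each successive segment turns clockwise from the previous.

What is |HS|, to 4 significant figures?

37.81

Z is at the origin; ZW runs at 125.8° with length 26.9, so W = (-15.74, 21.82). ZW is perpendicular to WH, so WH runs at 35.80°; with |WH| = 16.2, H = (-2.596, 31.29). ∠WHF = 69.2° gives HF at -75.00° from the x-axis; with |HF| = 8.1, F = (-0.4997, 23.47). ∠HFU = 121.6° gives FU at -133.4° from the x-axis; with |FU| = 28.9, U = (-20.36, 2.472). The perpendicularity gives US at right angles to FU, so US runs at 136.6°; with |US| = 25.1, S = (-38.59, 19.72). Then |HS| = |S − H| = 37.81.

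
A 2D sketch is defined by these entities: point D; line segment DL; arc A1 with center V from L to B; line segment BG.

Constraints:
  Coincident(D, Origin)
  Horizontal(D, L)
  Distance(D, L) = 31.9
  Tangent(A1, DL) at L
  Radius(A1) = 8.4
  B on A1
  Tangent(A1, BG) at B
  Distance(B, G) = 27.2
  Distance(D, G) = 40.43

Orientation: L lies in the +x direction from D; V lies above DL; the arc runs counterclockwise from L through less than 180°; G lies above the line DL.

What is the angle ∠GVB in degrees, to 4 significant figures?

72.84°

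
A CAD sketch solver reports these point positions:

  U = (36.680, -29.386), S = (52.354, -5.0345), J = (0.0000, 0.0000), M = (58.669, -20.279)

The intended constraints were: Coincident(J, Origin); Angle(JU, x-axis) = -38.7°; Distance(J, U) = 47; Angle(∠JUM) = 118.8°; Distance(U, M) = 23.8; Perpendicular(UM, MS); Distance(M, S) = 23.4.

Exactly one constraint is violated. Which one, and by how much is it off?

Distance(M, S) = 23.4 — off by 6.90.

J = (0.00, 0.00) ✓; JU at -38.70° ✓; |JU| = 47.00 ✓; ∠JUM = 118.8° ✓; |UM| = 23.80 ✓; ∠(UM, MS) = 90.00° ✓; |MS| = 16.50 ✗.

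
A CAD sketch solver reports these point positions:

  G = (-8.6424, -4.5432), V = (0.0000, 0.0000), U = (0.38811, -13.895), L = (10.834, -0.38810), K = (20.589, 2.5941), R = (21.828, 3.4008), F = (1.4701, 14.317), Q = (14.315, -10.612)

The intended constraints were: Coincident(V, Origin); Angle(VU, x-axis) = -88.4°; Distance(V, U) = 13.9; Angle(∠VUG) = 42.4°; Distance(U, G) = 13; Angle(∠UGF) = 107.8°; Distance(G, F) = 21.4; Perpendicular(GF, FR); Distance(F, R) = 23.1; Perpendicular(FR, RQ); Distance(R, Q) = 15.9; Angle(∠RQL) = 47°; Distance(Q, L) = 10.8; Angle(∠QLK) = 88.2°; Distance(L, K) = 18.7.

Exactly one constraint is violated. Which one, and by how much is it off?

Distance(L, K) = 18.7 — off by 8.50.

V = (0.00, 0.00) ✓; VU at -88.40° ✓; |VU| = 13.90 ✓; ∠VUG = 42.40° ✓; |UG| = 13.00 ✓; ∠UGF = 107.8° ✓; |GF| = 21.40 ✓; ∠(GF, FR) = 90.00° ✓; |FR| = 23.10 ✓; ∠(FR, RQ) = 90.00° ✓; |RQ| = 15.90 ✓; ∠RQL = 47.00° ✓; |QL| = 10.80 ✓; ∠QLK = 88.20° ✓; |LK| = 10.20 ✗.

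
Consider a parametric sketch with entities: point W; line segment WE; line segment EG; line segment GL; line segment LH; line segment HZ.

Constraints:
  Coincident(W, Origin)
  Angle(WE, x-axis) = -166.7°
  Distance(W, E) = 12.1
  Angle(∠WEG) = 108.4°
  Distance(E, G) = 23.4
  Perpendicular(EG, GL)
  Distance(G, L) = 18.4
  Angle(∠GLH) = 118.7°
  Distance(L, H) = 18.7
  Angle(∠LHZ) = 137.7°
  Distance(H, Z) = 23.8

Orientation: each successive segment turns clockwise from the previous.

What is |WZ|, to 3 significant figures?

16.1

∠GLH = 118.7° gives LH at -29.6° from the x-axis; with |LH| = 18.7, H = (7.84, 17.6). ∠LHZ = 137.7° gives HZ at -71.9° from the x-axis; with |HZ| = 23.8, Z = (15.2, -5.06). Then |WZ| = |Z − W| = 16.1.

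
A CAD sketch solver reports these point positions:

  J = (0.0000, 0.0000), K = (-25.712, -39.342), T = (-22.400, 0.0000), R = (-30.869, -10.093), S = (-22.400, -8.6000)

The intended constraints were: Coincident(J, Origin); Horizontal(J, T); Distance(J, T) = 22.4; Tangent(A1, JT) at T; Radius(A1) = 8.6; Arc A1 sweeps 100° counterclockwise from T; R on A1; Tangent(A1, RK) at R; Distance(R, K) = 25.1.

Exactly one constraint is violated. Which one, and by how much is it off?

Distance(R, K) = 25.1 — off by 4.60.

J = (0.00, 0.00) ✓; J.y = 0.00, T.y = 0.00 ✓; |JT| = 22.40 ✓; ∠(ST, TJ) = 90.00° ✓; |ST| = 8.600 ✓; bearing(S→R) − bearing(S→T) = 100.0° ✓; |SR| = 8.600 ✓; ∠(SR, RK) = 90.00° ✓; |RK| = 29.70 ✗.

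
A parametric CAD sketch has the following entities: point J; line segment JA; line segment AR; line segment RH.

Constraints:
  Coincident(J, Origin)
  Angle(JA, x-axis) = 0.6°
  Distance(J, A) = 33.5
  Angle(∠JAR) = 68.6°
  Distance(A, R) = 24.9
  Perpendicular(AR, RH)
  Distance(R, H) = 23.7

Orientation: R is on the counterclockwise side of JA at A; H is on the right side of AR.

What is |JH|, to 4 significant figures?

56.34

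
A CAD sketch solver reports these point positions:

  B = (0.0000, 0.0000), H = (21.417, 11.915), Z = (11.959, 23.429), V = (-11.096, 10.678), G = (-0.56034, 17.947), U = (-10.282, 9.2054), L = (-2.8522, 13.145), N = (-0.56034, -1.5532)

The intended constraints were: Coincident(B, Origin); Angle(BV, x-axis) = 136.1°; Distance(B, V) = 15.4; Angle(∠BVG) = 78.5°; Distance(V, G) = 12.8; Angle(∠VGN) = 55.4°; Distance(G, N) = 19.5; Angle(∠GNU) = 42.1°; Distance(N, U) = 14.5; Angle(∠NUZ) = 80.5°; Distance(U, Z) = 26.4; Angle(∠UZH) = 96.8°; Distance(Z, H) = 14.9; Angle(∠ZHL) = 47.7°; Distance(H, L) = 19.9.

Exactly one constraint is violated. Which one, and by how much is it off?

Distance(H, L) = 19.9 — off by 4.40.

B = (0.00, 0.00) ✓; BV at 136.1° ✓; |BV| = 15.40 ✓; ∠BVG = 78.50° ✓; |VG| = 12.80 ✓; ∠VGN = 55.40° ✓; |GN| = 19.50 ✓; ∠GNU = 42.10° ✓; |NU| = 14.50 ✓; ∠NUZ = 80.50° ✓; |UZ| = 26.40 ✓; ∠UZH = 96.80° ✓; |ZH| = 14.90 ✓; ∠ZHL = 47.70° ✓; |HL| = 24.30 ✗.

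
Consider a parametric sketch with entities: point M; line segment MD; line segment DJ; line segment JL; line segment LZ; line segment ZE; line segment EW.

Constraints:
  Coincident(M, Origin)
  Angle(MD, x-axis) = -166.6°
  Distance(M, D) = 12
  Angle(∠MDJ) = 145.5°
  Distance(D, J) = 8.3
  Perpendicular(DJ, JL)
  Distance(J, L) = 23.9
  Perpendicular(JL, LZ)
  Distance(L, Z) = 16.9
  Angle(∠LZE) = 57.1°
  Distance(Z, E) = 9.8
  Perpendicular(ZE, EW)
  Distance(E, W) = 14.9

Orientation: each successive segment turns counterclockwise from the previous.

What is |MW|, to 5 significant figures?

25.566

M is at the origin; MD runs at -166.6° with length 12.0, so D = (-11.673, -2.7810). ∠MDJ = 145.5° gives DJ at -132.10° from the x-axis; with |DJ| = 8.3, J = (-17.238, -8.9394). The perpendicularity gives JL at right angles to DJ, so JL runs at -42.100°; with |JL| = 23.9, L = (0.49537, -24.963). JL is perpendicular to LZ, so LZ runs at 47.900°; with |LZ| = 16.9, Z = (11.826, -12.423). ∠LZE = 57.1° gives ZE at 170.80° from the x-axis; with |ZE| = 9.8, E = (2.1516, -10.856). ZE ⟂ EW, so EW runs at -99.200°; with |EW| = 14.9, W = (-0.23058, -25.565). Then |MW| = |W − M| = 25.566.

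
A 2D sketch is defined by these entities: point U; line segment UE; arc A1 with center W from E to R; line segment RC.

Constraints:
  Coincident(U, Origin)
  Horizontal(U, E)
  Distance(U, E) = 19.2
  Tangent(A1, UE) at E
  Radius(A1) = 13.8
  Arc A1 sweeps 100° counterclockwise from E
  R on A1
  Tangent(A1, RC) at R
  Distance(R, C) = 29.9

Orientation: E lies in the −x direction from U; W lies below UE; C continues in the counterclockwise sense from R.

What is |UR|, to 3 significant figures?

36.6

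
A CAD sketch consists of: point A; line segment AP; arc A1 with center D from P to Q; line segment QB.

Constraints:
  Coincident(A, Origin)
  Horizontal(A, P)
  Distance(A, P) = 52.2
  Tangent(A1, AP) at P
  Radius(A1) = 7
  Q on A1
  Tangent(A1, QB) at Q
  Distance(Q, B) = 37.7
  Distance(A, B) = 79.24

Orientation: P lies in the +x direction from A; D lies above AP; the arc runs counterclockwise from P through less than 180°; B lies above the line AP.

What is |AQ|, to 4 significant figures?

59.30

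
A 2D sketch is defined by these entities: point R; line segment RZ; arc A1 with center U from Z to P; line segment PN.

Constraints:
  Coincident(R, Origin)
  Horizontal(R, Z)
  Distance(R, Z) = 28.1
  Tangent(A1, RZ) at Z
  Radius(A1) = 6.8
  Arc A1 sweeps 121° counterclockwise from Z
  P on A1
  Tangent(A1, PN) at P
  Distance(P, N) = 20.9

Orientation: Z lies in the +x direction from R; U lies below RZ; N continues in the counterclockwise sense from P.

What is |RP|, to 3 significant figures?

24.5

Tangency of A1 to RZ means the radius UZ is perpendicular to RZ, so U = Z + (0, -6.8) = (28.1, -6.80). On A1, Z sits at bearing 90° from U; a 121° counterclockwise sweep puts P at bearing 211°, so P = U + 6.8·(cos 211°, sin 211°) = (22.3, -10.3). Then |RP| = |P − R| = 24.5.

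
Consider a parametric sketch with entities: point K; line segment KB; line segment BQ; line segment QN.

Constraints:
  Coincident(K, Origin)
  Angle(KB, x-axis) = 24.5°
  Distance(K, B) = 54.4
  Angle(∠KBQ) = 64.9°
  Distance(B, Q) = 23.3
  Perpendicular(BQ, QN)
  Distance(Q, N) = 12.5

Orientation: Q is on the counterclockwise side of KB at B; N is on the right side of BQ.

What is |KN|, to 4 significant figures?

61.76

K is at the origin; KB runs at 24.5° with length 54.4, so B = 54.4·(cos 24.5°, sin 24.5°) = (49.50, 22.56). ∠KBQ = 64.9°, so BQ runs at 24.5° + (180° − 64.9°) = 139.6° from the x-axis; with |BQ| = 23.3, Q = B + 23.3·(cos 139.6°, sin 139.6°) = (31.76, 37.66). The perpendicularity gives QN at right angles to BQ; with |QN| = 12.5 on the right of BQ, N = Q + 12.5·(0.6481, 0.7615) = (39.86, 47.18). Then |KN| = |N − K| = 61.76.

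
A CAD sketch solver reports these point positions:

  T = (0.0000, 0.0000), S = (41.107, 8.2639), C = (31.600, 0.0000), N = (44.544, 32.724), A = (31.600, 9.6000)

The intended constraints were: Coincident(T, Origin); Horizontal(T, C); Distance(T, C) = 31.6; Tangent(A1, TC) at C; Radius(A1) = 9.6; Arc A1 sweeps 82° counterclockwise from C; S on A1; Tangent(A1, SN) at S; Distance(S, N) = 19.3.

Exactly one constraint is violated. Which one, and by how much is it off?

Distance(S, N) = 19.3 — off by 5.40.

T = (0.00, 0.00) ✓; T.y = 0.00, C.y = 0.00 ✓; |TC| = 31.60 ✓; ∠(AC, CT) = 90.00° ✓; |AC| = 9.600 ✓; bearing(A→S) − bearing(A→C) = 82.00° ✓; |AS| = 9.600 ✓; ∠(AS, SN) = 90.00° ✓; |SN| = 24.70 ✗.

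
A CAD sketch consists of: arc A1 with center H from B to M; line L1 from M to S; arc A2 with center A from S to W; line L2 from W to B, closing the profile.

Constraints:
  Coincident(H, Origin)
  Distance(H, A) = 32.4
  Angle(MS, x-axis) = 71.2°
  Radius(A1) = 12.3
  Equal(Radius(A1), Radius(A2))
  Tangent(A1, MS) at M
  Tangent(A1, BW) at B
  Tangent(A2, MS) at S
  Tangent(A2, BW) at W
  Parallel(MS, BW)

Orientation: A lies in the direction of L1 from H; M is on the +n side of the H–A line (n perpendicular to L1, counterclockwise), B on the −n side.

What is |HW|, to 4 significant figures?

34.66

Tangency of A1 to both parallel lines with radius 12.3 puts M and B at H ± 12.3·n: M = (-11.64, 3.964), B = (11.64, -3.964). Equal radii place S and W the same way about A: S = A + 12.3·n = (-1.202, 34.64), W = A − 12.3·n = (22.09, 26.71). Then |HW| = |W − H| = 34.66.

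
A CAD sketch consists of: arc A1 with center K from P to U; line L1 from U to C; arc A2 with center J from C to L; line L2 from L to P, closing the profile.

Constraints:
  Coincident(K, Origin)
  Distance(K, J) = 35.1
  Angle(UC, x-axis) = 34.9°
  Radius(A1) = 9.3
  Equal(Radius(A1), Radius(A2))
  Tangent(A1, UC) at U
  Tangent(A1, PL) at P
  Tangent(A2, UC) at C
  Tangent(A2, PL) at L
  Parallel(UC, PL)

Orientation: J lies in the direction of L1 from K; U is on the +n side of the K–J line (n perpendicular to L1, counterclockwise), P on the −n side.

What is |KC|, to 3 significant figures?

36.3

Tangency of A1 to both parallel lines with radius 9.3 puts U and P at K ± 9.3·n: U = (-5.32, 7.63), P = (5.32, -7.63). Equal radii place C and L the same way about J: C = J + 9.3·n = (23.5, 27.7), L = J − 9.3·n = (34.1, 12.5). Then |KC| = |C − K| = 36.3.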